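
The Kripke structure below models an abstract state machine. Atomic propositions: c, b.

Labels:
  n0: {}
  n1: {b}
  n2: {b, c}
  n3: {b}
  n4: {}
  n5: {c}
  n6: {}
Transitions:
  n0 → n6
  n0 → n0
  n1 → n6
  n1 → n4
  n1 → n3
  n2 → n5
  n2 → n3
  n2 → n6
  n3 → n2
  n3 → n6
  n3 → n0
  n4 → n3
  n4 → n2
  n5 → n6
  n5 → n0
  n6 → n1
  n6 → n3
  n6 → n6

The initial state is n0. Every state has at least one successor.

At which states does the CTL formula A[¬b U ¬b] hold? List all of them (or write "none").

{n0, n4, n5, n6}

States satisfying ¬b: {n0, n4, n5, n6}.
States satisfying A[¬b U ¬b]: {n0, n4, n5, n6}.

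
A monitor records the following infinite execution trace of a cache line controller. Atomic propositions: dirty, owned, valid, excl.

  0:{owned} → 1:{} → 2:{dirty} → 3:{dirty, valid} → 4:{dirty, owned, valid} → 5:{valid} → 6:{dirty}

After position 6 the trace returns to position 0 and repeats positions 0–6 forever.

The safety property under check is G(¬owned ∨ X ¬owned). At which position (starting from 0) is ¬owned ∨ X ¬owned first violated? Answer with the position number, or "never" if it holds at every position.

never

¬owned ∨ X ¬owned holds at every position 0..6, and those are all the positions the trace ever visits, so the invariant G(¬owned ∨ X ¬owned) is never violated.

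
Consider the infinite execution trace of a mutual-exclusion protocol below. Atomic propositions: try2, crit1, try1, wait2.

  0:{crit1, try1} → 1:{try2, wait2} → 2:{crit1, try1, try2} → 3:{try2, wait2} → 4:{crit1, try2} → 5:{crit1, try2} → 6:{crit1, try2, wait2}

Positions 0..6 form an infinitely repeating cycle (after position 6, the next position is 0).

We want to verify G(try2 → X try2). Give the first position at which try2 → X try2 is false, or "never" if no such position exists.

6

Check try2 → X try2 at each position in order: 0 ✓, 1 ✓, 2 ✓, 3 ✓, 4 ✓, 5 ✓.
At position 6 the labels are {crit1, try2, wait2} and the next position 0 has {crit1, try1}, so try2 → X try2 is false there. This is the first violation.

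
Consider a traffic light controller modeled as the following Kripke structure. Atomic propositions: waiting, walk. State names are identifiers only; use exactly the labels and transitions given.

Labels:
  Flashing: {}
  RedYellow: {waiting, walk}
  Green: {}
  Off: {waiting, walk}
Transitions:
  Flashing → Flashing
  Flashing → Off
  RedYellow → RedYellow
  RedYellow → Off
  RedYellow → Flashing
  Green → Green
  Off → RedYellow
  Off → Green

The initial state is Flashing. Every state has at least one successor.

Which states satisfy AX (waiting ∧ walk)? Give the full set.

none

States satisfying waiting ∧ walk: {RedYellow, Off}.
States satisfying AX (waiting ∧ walk): ∅.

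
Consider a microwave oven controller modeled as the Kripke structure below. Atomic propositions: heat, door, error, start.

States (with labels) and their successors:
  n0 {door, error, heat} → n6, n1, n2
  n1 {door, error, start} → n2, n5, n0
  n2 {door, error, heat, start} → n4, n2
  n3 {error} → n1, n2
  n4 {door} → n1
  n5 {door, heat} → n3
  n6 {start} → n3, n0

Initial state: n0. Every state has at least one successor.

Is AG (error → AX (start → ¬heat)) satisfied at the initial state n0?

States satisfying error → AX (start → ¬heat): {n4, n5, n6}.
States satisfying AG (error → AX (start → ¬heat)): ∅.
n0 is reachable from n0 and violates error → AX (start → ¬heat), so AG fails at n0.
n0 ∉ Sat(AG (error → AX (start → ¬heat))).

Does not hold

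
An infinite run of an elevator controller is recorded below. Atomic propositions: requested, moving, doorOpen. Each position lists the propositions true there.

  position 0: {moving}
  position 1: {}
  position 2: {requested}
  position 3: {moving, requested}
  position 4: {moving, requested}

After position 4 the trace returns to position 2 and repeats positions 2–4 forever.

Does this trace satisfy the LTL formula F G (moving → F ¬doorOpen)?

Holds

G (moving → F ¬doorOpen) holds at position 0, which is reachable from 0, so F G (moving → F ¬doorOpen) holds.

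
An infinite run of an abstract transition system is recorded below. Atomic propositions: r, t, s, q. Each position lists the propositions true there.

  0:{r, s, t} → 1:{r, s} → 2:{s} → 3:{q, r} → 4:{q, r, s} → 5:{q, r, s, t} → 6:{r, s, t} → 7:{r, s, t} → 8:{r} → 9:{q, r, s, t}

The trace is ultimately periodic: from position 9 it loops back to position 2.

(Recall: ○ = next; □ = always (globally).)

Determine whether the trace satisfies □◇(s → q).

Yes

◇(s → q) holds at every position 0..9, and those are all positions ever visited, so □◇(s → q) holds.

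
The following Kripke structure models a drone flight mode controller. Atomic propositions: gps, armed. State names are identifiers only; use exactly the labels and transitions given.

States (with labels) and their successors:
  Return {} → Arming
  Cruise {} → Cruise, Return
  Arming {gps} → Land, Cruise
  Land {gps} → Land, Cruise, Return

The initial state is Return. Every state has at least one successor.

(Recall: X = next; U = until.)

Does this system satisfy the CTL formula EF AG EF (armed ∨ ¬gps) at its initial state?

Holds

States satisfying AG EF (armed ∨ ¬gps): {Return, Cruise, Arming, Land}.
States satisfying EF AG EF (armed ∨ ¬gps): {Return, Cruise, Arming, Land}.
Some path from Return reaches a state where AG EF (armed ∨ ¬gps) holds.
Return ∈ Sat(EF AG EF (armed ∨ ¬gps)).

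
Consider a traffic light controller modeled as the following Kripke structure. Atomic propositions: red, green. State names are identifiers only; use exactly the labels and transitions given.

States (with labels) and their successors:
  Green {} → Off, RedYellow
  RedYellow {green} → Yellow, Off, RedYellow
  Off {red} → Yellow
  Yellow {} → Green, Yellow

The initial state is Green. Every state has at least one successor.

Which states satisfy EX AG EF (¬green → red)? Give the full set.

{Green, RedYellow, Off, Yellow}

States satisfying AG EF (¬green → red): {Green, RedYellow, Off, Yellow}.
States satisfying EX AG EF (¬green → red): {Green, RedYellow, Off, Yellow}.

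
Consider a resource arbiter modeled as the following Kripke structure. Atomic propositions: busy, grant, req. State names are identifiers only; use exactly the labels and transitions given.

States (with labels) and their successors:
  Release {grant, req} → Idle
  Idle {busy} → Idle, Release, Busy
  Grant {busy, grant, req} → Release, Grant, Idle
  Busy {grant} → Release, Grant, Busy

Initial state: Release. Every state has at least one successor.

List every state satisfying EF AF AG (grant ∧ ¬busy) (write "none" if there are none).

States satisfying AF AG (grant ∧ ¬busy): ∅.
States satisfying EF AF AG (grant ∧ ¬busy): ∅.

none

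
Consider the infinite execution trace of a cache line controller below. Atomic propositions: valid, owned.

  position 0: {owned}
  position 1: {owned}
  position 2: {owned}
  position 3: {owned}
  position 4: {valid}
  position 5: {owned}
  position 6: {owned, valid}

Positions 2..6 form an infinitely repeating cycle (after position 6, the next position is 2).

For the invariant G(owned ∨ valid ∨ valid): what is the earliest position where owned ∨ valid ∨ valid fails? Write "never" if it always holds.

owned ∨ valid ∨ valid holds at every position 0..6, and those are all the positions the trace ever visits, so the invariant G(owned ∨ valid ∨ valid) is never violated.

never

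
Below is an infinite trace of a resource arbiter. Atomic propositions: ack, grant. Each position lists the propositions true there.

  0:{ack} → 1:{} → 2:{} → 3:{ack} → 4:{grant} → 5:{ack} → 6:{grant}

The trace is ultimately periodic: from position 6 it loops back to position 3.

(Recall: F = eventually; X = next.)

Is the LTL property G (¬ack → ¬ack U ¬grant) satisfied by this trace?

¬ack → ¬ack U ¬grant holds at every position 0..6, and those are all positions ever visited, so G (¬ack → ¬ack U ¬grant) holds.
Positions where ¬ack holds: 1, 2, 4, 6.
Check ¬ack U ¬grant at each: 1→ok, 2→ok, 4→ok, 6→ok.

Satisfied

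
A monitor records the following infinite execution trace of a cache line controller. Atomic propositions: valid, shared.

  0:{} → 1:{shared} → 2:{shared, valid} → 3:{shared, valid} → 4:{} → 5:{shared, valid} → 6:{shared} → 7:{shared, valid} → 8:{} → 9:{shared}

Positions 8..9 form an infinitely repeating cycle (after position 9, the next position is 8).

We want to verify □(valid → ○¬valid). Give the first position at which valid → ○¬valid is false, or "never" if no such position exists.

2

Check valid → ○¬valid at each position in order: 0 ✓, 1 ✓.
At position 2 the labels are {shared, valid} and the next position 3 has {shared, valid}, so valid → ○¬valid is false there. This is the first violation.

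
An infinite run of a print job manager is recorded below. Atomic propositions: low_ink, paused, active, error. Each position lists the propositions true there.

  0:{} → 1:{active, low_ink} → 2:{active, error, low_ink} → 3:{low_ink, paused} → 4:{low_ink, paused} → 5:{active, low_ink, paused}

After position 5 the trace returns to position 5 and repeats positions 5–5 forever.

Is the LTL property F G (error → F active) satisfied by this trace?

Satisfied

G (error → F active) holds at position 0, which is reachable from 0, so F G (error → F active) holds.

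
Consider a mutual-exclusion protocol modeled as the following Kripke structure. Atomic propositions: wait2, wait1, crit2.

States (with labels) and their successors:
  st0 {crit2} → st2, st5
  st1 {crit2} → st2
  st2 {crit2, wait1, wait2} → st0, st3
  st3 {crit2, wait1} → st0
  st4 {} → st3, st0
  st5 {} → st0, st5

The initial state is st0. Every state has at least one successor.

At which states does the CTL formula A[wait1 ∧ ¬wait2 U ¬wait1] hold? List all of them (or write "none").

States satisfying wait1 ∧ ¬wait2: {st3}.
States satisfying ¬wait1: {st0, st1, st4, st5}.
States satisfying A[wait1 ∧ ¬wait2 U ¬wait1]: {st0, st1, st3, st4, st5}.

{st0, st1, st3, st4, st5}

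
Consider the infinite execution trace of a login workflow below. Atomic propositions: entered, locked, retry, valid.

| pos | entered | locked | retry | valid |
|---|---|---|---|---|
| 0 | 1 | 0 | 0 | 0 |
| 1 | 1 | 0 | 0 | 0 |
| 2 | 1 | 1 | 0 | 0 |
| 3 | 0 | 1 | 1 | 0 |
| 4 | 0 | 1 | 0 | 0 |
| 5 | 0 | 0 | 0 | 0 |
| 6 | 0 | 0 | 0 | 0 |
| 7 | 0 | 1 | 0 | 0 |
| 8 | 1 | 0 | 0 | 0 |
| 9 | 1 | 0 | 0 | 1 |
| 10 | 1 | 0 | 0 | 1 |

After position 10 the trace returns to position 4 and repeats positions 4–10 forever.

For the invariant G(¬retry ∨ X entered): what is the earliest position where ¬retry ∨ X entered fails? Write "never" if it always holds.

Check ¬retry ∨ X entered at each position in order: 0 ✓, 1 ✓, 2 ✓.
At position 3 the labels are {locked, retry} and the next position 4 has {locked}, so ¬retry ∨ X entered is false there. This is the first violation.

3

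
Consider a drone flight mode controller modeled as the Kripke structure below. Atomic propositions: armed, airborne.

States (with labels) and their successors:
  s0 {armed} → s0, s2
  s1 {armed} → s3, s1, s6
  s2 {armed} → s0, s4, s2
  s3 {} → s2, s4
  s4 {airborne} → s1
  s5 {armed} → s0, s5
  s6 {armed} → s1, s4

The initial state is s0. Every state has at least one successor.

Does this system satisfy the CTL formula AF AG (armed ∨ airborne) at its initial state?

States satisfying AG (armed ∨ airborne): ∅.
States satisfying AF AG (armed ∨ airborne): ∅.
There is a path from s0 along which AG (armed ∨ airborne) never holds.
s0 ∉ Sat(AF AG (armed ∨ airborne)).

No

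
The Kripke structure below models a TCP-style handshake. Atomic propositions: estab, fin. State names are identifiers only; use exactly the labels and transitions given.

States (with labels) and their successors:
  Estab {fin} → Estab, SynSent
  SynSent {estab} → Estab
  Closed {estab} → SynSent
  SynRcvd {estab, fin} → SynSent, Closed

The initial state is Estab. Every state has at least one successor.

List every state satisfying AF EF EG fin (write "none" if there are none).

States satisfying EF EG fin: {Estab, SynSent, Closed, SynRcvd}.
States satisfying AF EF EG fin: {Estab, SynSent, Closed, SynRcvd}.

{Estab, SynSent, Closed, SynRcvd}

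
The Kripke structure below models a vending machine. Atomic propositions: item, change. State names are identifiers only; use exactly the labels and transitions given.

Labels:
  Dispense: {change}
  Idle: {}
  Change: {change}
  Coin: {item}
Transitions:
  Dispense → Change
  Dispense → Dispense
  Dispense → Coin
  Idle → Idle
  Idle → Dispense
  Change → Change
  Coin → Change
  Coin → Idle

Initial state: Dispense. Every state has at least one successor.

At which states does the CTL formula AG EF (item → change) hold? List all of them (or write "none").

{Dispense, Idle, Change, Coin}

States satisfying EF (item → change): {Dispense, Idle, Change, Coin}.
States satisfying AG EF (item → change): {Dispense, Idle, Change, Coin}.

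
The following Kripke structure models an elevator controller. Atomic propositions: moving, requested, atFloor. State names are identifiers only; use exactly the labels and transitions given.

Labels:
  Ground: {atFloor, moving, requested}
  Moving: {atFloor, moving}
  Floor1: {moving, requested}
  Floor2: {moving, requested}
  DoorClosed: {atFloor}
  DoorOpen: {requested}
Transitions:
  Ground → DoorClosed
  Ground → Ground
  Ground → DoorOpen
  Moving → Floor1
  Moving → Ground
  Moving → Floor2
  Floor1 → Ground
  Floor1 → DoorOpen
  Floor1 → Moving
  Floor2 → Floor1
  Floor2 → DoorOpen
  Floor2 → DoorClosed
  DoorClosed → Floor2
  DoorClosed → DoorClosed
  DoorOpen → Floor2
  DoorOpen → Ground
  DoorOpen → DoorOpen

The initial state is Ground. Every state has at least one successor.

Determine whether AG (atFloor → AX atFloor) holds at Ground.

States satisfying atFloor → AX atFloor: {Floor1, Floor2, DoorOpen}.
States satisfying AG (atFloor → AX atFloor): ∅.
DoorClosed is reachable from Ground and violates atFloor → AX atFloor, so AG fails at Ground.
Ground ∉ Sat(AG (atFloor → AX atFloor)).

Violated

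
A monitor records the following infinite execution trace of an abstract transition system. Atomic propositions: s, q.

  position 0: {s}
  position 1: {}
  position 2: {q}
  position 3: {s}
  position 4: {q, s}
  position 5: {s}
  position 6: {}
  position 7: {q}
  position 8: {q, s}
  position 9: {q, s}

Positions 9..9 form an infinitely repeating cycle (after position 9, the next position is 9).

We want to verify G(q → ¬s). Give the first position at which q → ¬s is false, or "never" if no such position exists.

Check q → ¬s at each position in order: 0 ✓, 1 ✓, 2 ✓, 3 ✓.
At position 4 the labels are {q, s}, so q → ¬s is false there. This is the first violation.

4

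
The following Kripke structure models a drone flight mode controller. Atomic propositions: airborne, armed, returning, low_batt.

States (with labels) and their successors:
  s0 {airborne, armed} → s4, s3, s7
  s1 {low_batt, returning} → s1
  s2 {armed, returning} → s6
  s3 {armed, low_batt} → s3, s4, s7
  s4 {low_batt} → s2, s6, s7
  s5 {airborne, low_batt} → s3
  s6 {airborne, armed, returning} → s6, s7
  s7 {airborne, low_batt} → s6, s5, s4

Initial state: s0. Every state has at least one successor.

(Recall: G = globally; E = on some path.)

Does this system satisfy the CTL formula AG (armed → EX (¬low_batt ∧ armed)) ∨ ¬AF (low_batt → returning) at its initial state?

States satisfying armed → EX (¬low_batt ∧ armed): {s1, s2, s4, s5, s6, s7}.
States satisfying AG (armed → EX (¬low_batt ∧ armed)): {s1}.
States satisfying low_batt → returning: {s0, s1, s2, s6}.
States satisfying AF (low_batt → returning): {s0, s1, s2, s6}.
States satisfying ¬AF (low_batt → returning): {s3, s4, s5, s7}.
States satisfying AG (armed → EX (¬low_batt ∧ armed)) ∨ ¬AF (low_batt → returning): {s1, s3, s4, s5, s7}.
s0 ∉ Sat(AG (armed → EX (¬low_batt ∧ armed)) ∨ ¬AF (low_batt → returning)).

Violated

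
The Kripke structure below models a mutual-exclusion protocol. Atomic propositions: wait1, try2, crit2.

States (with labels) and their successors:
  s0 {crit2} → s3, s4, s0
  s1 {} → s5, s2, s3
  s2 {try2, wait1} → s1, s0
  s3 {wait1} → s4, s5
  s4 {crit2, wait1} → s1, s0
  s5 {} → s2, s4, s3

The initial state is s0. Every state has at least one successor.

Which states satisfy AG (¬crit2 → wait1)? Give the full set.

States satisfying ¬crit2 → wait1: {s0, s2, s3, s4}.
States satisfying AG (¬crit2 → wait1): ∅.

none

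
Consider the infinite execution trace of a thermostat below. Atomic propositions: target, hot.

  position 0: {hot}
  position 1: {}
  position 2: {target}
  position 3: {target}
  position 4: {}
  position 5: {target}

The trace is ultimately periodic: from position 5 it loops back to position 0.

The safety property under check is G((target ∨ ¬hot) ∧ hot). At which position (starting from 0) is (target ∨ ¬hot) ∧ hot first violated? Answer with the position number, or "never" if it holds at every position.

0

At position 0 the labels are {hot}, so (target ∨ ¬hot) ∧ hot is false there. This is the first violation.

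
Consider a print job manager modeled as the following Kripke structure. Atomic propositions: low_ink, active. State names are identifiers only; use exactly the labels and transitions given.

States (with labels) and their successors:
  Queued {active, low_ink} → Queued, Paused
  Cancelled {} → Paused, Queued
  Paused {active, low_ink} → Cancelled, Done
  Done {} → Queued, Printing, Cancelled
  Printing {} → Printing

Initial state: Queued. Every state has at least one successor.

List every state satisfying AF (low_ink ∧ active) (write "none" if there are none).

{Queued, Cancelled, Paused}

States satisfying low_ink ∧ active: {Queued, Paused}.
States satisfying AF (low_ink ∧ active): {Queued, Cancelled, Paused}.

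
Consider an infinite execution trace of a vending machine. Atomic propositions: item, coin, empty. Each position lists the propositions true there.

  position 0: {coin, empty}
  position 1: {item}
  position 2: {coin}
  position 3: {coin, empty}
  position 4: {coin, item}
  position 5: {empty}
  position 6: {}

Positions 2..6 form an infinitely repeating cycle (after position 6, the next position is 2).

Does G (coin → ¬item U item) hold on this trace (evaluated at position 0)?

coin → ¬item U item holds at every position 0..6, and those are all positions ever visited, so G (coin → ¬item U item) holds.
Positions where coin holds: 0, 2, 3, 4.
Check ¬item U item at each: 0→ok, 2→ok, 3→ok, 4→ok.

Holds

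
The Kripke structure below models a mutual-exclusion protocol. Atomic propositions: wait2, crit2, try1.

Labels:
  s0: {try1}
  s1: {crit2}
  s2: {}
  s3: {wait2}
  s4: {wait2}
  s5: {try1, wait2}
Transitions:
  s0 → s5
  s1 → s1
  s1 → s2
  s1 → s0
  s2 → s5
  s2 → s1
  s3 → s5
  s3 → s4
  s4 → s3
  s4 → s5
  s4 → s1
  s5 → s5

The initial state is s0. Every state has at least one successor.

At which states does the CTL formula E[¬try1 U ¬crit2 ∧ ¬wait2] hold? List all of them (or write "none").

{s0, s1, s2, s3, s4}

States satisfying ¬try1: {s1, s2, s3, s4}.
States satisfying ¬crit2 ∧ ¬wait2: {s0, s2}.
States satisfying E[¬try1 U ¬crit2 ∧ ¬wait2]: {s0, s1, s2, s3, s4}.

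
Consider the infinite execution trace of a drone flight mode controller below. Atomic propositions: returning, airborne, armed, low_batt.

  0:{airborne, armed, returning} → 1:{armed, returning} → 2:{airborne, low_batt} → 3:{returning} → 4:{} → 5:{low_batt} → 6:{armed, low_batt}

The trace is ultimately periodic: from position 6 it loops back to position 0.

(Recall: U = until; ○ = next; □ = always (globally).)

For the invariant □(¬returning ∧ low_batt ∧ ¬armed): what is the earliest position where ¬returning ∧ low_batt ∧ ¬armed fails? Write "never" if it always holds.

At position 0 the labels are {airborne, armed, returning}, so ¬returning ∧ low_batt ∧ ¬armed is false there. This is the first violation.

0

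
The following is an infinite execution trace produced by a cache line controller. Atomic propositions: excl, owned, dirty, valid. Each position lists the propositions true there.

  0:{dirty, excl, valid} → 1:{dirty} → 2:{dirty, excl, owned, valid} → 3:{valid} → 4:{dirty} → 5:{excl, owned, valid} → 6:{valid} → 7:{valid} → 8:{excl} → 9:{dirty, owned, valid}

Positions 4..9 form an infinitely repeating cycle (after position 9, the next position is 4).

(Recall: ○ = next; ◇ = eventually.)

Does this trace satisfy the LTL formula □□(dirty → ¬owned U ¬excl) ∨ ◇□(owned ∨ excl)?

□(dirty → ¬owned U ¬excl) must hold at every position from 0 onward. It fails at position 0, so □□(dirty → ¬owned U ¬excl) is false.
□(owned ∨ excl) is false at every position 0..9, so it never becomes true and ◇□(owned ∨ excl) fails.
At position 0: □□(dirty → ¬owned U ¬excl) is false; ◇□(owned ∨ excl) is false; so □□(dirty → ¬owned U ¬excl) ∨ ◇□(owned ∨ excl) is false.

No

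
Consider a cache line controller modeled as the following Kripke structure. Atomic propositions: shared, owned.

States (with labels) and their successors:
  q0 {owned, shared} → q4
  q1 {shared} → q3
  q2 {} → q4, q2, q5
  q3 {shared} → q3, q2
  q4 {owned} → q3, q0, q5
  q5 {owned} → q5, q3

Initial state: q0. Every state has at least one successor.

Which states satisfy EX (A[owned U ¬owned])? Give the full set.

{q1, q2, q3, q4, q5}

States satisfying A[owned U ¬owned]: {q1, q2, q3}.
States satisfying EX (A[owned U ¬owned]): {q1, q2, q3, q4, q5}.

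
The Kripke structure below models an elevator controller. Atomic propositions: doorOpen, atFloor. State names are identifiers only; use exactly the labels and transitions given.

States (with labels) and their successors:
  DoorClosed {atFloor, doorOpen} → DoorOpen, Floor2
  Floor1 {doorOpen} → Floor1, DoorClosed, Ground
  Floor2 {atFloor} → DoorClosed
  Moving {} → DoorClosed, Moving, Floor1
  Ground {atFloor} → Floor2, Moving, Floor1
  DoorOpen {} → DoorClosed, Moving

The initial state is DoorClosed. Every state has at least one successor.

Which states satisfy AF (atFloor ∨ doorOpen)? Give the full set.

{DoorClosed, Floor1, Floor2, Ground}

States satisfying atFloor ∨ doorOpen: {DoorClosed, Floor1, Floor2, Ground}.
States satisfying AF (atFloor ∨ doorOpen): {DoorClosed, Floor1, Floor2, Ground}.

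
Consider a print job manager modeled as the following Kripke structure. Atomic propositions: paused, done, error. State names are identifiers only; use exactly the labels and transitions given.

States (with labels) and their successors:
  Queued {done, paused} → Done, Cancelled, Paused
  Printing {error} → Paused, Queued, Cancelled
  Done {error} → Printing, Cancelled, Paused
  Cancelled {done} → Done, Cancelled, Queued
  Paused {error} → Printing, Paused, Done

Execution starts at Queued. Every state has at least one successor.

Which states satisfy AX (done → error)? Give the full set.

States satisfying done → error: {Printing, Done, Paused}.
States satisfying AX (done → error): {Paused}.

{Paused}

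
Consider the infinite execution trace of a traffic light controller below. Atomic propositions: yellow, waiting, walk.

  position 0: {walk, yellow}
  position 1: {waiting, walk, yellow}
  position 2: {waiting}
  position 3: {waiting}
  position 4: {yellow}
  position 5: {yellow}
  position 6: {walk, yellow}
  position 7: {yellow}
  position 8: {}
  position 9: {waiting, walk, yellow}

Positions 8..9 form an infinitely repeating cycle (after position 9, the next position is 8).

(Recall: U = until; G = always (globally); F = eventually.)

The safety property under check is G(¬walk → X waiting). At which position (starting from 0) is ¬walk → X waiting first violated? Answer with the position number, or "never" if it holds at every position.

Check ¬walk → X waiting at each position in order: 0 ✓, 1 ✓, 2 ✓.
At position 3 the labels are {waiting} and the next position 4 has {yellow}, so ¬walk → X waiting is false there. This is the first violation.

3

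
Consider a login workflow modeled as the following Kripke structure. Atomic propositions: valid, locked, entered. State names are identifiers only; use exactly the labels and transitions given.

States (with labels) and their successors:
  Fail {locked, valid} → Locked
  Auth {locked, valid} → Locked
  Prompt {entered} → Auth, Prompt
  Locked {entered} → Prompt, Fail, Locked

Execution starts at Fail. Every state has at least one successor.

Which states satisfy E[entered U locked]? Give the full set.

States satisfying entered: {Prompt, Locked}.
States satisfying locked: {Fail, Auth}.
States satisfying E[entered U locked]: {Fail, Auth, Prompt, Locked}.

{Fail, Auth, Prompt, Locked}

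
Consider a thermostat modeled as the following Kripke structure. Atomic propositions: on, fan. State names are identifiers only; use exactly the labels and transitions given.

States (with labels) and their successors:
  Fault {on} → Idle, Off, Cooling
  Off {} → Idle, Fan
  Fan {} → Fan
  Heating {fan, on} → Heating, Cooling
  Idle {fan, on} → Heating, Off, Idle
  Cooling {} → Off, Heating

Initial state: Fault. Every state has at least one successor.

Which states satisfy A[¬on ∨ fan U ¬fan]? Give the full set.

States satisfying ¬on ∨ fan: {Off, Fan, Heating, Idle, Cooling}.
States satisfying ¬fan: {Fault, Off, Fan, Cooling}.
States satisfying A[¬on ∨ fan U ¬fan]: {Fault, Off, Fan, Cooling}.

{Fault, Off, Fan, Cooling}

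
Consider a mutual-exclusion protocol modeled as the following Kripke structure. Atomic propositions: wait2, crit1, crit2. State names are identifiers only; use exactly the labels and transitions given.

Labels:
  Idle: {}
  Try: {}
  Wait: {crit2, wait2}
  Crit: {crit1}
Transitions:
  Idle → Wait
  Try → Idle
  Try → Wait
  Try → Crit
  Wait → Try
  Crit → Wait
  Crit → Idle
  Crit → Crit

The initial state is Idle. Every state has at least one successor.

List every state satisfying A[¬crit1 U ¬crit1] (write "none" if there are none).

States satisfying ¬crit1: {Idle, Try, Wait}.
States satisfying A[¬crit1 U ¬crit1]: {Idle, Try, Wait}.

{Idle, Try, Wait}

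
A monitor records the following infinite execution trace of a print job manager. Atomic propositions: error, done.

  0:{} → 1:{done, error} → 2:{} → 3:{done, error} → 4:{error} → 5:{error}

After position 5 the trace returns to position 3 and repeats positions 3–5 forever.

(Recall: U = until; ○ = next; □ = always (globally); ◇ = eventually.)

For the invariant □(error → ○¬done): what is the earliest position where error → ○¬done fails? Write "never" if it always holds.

Check error → ○¬done at each position in order: 0 ✓, 1 ✓, 2 ✓, 3 ✓, 4 ✓.
At position 5 the labels are {error} and the next position 3 has {done, error}, so error → ○¬done is false there. This is the first violation.

5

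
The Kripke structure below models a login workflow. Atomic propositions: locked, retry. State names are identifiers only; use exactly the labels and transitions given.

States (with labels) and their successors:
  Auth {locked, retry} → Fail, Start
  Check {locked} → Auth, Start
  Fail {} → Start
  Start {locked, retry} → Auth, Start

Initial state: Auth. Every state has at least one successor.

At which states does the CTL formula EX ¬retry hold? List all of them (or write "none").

States satisfying ¬retry: {Check, Fail}.
States satisfying EX ¬retry: {Auth}.

{Auth}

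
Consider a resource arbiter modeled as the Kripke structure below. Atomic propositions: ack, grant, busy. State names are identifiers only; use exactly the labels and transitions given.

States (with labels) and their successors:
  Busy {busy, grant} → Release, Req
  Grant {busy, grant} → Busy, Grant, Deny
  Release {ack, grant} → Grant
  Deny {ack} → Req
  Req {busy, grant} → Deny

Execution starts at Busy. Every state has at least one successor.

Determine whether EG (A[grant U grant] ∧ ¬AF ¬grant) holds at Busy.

States satisfying A[grant U grant] ∧ ¬AF ¬grant: {Busy, Grant, Release}.
States satisfying EG (A[grant U grant] ∧ ¬AF ¬grant): {Busy, Grant, Release}.
Busy ∈ Sat(EG (A[grant U grant] ∧ ¬AF ¬grant)).

Yes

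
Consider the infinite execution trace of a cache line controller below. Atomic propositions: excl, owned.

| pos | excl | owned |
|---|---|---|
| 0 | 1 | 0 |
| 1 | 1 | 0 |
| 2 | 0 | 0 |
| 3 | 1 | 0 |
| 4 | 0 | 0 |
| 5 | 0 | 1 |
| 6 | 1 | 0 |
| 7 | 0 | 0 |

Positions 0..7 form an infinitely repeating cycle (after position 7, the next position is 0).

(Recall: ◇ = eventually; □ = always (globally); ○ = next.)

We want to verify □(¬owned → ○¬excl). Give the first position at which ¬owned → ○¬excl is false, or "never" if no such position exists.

At position 0 the labels are {excl} and the next position 1 has {excl}, so ¬owned → ○¬excl is false there. This is the first violation.

0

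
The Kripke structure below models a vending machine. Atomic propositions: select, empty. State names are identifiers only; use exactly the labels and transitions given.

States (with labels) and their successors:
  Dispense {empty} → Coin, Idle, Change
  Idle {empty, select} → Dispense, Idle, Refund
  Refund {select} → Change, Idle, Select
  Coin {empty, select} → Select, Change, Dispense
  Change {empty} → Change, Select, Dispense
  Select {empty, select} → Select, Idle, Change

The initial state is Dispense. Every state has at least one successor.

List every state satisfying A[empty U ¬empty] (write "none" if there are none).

{Refund}

States satisfying empty: {Dispense, Idle, Coin, Change, Select}.
States satisfying ¬empty: {Refund}.
States satisfying A[empty U ¬empty]: {Refund}.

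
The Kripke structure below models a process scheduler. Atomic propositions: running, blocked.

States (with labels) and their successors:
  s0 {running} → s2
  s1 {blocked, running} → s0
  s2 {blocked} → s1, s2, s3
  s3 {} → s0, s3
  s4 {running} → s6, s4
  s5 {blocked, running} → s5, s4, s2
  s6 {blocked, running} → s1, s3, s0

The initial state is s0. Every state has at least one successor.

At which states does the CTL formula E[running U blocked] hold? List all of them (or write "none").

States satisfying running: {s0, s1, s4, s5, s6}.
States satisfying blocked: {s1, s2, s5, s6}.
States satisfying E[running U blocked]: {s0, s1, s2, s4, s5, s6}.

{s0, s1, s2, s4, s5, s6}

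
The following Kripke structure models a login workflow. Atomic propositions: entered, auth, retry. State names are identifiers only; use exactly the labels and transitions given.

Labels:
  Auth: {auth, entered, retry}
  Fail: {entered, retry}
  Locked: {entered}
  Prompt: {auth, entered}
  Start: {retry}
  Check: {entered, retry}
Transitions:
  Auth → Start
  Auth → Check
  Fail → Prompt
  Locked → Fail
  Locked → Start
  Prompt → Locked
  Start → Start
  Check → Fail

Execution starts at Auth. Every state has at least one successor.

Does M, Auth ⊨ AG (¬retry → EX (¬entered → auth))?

Holds

States satisfying ¬retry → EX (¬entered → auth): {Auth, Fail, Locked, Prompt, Start, Check}.
States satisfying AG (¬retry → EX (¬entered → auth)): {Auth, Fail, Locked, Prompt, Start, Check}.
Every state reachable from Auth satisfies ¬retry → EX (¬entered → auth).
Auth ∈ Sat(AG (¬retry → EX (¬entered → auth))).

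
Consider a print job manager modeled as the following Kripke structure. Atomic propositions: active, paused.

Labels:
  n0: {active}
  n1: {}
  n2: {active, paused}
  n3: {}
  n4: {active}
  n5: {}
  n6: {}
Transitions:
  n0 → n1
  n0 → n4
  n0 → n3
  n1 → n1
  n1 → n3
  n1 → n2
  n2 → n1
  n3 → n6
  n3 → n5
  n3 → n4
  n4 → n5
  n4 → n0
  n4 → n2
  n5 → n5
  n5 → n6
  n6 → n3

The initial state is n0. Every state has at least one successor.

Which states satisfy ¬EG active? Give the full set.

States satisfying active: {n0, n2, n4}.
States satisfying EG active: {n0, n4}.
States satisfying ¬EG active: {n1, n2, n3, n5, n6}.

{n1, n2, n3, n5, n6}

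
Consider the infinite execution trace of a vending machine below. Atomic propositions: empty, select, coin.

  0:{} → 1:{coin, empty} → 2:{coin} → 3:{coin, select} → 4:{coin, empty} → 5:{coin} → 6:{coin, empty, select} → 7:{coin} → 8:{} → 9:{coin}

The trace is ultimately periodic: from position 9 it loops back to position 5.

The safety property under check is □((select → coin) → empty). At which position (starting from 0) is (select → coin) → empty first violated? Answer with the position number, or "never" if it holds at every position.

At position 0 the labels are {}, so (select → coin) → empty is false there. This is the first violation.

0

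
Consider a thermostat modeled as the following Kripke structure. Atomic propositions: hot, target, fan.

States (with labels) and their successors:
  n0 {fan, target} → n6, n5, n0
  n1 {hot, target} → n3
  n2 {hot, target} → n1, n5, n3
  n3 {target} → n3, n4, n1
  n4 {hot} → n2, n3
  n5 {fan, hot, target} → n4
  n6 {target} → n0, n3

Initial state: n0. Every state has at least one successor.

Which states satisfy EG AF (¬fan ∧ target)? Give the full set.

States satisfying AF (¬fan ∧ target): {n1, n2, n3, n4, n5, n6}.
States satisfying EG AF (¬fan ∧ target): {n1, n2, n3, n4, n5, n6}.

{n1, n2, n3, n4, n5, n6}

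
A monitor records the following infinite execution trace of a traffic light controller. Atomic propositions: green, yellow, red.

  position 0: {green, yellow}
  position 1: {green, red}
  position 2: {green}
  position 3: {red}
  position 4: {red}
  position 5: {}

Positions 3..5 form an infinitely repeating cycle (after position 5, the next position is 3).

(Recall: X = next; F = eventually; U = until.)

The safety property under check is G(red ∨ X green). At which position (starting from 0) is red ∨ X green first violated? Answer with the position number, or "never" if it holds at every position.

2

Check red ∨ X green at each position in order: 0 ✓, 1 ✓.
At position 2 the labels are {green} and the next position 3 has {red}, so red ∨ X green is false there. This is the first violation.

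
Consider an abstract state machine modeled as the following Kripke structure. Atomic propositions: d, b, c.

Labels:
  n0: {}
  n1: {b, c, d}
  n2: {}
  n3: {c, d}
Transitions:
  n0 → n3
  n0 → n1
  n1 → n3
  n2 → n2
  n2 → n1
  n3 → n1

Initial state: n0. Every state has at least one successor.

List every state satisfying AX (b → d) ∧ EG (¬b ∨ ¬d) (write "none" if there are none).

States satisfying b → d: {n0, n1, n2, n3}.
States satisfying AX (b → d): {n0, n1, n2, n3}.
States satisfying ¬b ∨ ¬d: {n0, n2, n3}.
States satisfying EG (¬b ∨ ¬d): {n2}.
States satisfying AX (b → d) ∧ EG (¬b ∨ ¬d): {n2}.

{n2}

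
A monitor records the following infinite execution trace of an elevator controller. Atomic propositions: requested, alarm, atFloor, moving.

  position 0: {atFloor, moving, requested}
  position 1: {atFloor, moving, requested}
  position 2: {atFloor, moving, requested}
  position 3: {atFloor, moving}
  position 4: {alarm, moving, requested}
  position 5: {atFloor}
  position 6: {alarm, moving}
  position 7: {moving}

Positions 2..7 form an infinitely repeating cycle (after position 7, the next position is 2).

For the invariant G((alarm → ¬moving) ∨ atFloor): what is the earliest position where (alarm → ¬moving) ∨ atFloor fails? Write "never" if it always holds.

4

Check (alarm → ¬moving) ∨ atFloor at each position in order: 0 ✓, 1 ✓, 2 ✓, 3 ✓.
At position 4 the labels are {alarm, moving, requested}, so (alarm → ¬moving) ∨ atFloor is false there. This is the first violation.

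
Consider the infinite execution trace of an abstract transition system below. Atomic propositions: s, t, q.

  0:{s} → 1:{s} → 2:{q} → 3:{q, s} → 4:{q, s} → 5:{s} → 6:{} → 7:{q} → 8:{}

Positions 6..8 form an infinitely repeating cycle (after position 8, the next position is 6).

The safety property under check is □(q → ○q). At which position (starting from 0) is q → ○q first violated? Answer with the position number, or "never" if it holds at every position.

Check q → ○q at each position in order: 0 ✓, 1 ✓, 2 ✓, 3 ✓.
At position 4 the labels are {q, s} and the next position 5 has {s}, so q → ○q is false there. This is the first violation.

4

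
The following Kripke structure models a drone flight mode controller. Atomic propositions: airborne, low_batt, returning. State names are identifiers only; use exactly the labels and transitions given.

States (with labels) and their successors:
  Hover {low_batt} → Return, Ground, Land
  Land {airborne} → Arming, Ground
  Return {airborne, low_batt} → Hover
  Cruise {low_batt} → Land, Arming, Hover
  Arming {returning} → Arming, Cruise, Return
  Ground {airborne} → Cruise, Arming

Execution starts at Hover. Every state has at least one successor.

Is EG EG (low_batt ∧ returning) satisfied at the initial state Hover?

Violated

States satisfying EG (low_batt ∧ returning): ∅.
States satisfying EG EG (low_batt ∧ returning): ∅.
No suitable path/successor from Hover witnesses the formula.
Hover ∉ Sat(EG EG (low_batt ∧ returning)).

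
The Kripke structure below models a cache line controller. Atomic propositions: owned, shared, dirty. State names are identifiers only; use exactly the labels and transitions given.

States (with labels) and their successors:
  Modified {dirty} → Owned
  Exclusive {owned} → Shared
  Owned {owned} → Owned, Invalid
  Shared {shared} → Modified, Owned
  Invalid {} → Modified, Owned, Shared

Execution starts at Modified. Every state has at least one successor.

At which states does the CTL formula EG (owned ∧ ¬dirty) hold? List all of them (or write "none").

States satisfying owned ∧ ¬dirty: {Exclusive, Owned}.
States satisfying EG (owned ∧ ¬dirty): {Owned}.

{Owned}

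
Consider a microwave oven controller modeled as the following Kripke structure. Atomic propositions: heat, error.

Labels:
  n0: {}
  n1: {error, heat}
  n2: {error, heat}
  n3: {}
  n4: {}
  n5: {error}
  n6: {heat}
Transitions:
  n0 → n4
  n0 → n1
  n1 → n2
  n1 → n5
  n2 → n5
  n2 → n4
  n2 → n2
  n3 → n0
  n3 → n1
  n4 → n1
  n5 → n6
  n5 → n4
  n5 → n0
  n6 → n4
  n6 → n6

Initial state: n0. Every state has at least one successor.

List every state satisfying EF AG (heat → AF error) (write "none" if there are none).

States satisfying AG (heat → AF error): ∅.
States satisfying EF AG (heat → AF error): ∅.

none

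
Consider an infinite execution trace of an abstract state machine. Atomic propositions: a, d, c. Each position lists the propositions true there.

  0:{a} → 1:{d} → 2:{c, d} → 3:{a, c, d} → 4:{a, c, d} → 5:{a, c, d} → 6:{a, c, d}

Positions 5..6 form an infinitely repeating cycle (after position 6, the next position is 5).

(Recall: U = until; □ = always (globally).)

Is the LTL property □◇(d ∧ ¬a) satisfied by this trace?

◇(d ∧ ¬a) must hold at every position from 0 onward. It fails at position 3, so □◇(d ∧ ¬a) is false.

Does not hold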